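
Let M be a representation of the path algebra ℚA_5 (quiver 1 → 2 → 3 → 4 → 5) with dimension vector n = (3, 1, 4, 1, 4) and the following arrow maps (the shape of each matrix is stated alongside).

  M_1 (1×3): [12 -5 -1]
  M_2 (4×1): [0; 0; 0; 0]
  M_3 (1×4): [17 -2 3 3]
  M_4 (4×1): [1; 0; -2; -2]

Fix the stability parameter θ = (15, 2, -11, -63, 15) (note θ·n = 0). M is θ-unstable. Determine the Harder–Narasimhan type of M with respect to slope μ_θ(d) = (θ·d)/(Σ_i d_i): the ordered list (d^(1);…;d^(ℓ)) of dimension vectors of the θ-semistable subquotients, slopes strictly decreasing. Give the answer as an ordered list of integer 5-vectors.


Interval decomposition of M: I[1,1]^2, I[1,2], I[3,3]^3, I[3,5], I[5,5]^3.
HN type (ℓ=4): μ^(1)=15; μ^(2)=17/2; μ^(3)=-11; μ^(4)=-37

((2, 0, 0, 0, 4); (1, 1, 0, 0, 0); (0, 0, 3, 0, 0); (0, 0, 1, 1, 0))


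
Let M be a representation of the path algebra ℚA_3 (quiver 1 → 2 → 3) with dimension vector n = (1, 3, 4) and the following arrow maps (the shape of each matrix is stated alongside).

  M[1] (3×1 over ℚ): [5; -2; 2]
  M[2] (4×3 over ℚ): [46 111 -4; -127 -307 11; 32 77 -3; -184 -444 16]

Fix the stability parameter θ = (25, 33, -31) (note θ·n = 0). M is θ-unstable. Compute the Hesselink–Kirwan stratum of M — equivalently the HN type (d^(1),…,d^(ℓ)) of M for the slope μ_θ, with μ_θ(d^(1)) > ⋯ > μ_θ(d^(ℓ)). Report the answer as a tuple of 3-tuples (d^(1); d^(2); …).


Barcode: M ≅ I[1,3], I[2,3]^2, I[3,3]. HN layers by μ_θ (3 steps, strictly decreasing):
  μ^(1)=9; μ^(2)=1; μ^(3)=-31

((1, 1, 1); (0, 2, 2); (0, 0, 1))


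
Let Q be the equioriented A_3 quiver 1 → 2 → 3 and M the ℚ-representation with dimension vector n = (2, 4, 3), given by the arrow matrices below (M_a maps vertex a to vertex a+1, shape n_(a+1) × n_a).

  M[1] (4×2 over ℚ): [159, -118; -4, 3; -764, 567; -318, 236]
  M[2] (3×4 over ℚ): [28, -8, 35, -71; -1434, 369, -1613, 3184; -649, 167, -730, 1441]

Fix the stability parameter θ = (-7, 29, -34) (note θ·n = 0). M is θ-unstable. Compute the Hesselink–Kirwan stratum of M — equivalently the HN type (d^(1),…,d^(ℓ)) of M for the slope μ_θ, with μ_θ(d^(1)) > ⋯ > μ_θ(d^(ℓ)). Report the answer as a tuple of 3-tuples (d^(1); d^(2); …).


Via rank(M_{q-1}∘⋯∘M_p): M ≅ I[1,3]^2, I[2,2], I[2,3].
μ_θ-semistable layers: μ^(1)=29; μ^(2)=-5/2; μ^(3)=-7

((0, 1, 0); (0, 3, 3); (2, 0, 0))


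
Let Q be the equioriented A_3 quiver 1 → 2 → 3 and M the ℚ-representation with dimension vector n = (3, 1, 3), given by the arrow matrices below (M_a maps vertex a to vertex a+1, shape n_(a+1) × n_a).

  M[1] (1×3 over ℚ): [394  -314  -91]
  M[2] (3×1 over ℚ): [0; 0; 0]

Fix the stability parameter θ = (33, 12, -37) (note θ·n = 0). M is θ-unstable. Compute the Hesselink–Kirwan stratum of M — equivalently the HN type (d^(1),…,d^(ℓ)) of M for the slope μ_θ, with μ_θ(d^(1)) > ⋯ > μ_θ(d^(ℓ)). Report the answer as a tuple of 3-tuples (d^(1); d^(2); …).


Via rank(M_{q-1}∘⋯∘M_p): M ≅ I[1,1]^2, I[1,2], I[3,3]^3.
μ_θ-semistable layers: μ^(1)=33; μ^(2)=45/2; μ^(3)=-37

((2, 0, 0); (1, 1, 0); (0, 0, 3))


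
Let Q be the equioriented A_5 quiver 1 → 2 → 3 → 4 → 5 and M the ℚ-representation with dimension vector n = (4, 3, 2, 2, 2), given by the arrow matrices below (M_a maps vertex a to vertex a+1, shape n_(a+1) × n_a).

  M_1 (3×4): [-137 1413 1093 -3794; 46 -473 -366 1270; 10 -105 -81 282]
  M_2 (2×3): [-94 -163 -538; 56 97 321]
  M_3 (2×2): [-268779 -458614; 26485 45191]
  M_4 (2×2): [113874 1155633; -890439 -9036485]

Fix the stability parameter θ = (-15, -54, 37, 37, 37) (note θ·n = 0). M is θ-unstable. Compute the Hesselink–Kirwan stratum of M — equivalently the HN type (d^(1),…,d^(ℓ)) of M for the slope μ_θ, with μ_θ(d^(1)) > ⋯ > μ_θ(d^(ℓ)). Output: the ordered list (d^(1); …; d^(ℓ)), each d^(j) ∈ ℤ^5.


Via rank(M_{q-1}∘⋯∘M_p): M ≅ I[1,1], I[1,2], I[1,5]^2.
μ_θ-semistable layers: μ^(1)=37; μ^(2)=-15; μ^(3)=-69/2

((0, 0, 2, 2, 2); (1, 0, 0, 0, 0); (3, 3, 0, 0, 0))


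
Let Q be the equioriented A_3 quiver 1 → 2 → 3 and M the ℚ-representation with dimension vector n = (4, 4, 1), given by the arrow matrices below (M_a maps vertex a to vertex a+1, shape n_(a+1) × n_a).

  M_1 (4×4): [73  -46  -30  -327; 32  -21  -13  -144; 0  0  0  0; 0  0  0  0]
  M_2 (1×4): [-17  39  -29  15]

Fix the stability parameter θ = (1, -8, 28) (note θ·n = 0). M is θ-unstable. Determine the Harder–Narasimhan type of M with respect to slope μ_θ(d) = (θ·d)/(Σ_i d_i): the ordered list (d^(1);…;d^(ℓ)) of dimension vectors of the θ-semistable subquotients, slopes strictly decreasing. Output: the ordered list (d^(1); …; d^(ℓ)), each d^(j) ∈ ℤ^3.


Barcode: M ≅ I[1,1]^2, I[1,2], I[1,3], I[2,2]^2. HN layers by μ_θ (4 steps, strictly decreasing):
  μ^(1)=28; μ^(2)=1; μ^(3)=-7/2; μ^(4)=-8

((0, 0, 1); (2, 0, 0); (2, 2, 0); (0, 2, 0))


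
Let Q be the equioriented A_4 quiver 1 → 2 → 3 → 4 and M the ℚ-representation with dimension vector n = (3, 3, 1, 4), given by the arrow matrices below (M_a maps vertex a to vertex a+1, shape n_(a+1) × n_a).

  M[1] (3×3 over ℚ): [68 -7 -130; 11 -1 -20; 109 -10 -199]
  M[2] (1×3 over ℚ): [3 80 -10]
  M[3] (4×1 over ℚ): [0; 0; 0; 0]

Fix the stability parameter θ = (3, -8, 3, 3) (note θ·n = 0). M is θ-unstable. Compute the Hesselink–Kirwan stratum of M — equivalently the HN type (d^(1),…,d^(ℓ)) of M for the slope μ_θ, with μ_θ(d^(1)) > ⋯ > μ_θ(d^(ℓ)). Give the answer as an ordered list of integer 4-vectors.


Barcode: M ≅ I[1,2]^2, I[1,3], I[4,4]^4. HN layers by μ_θ (2 steps, strictly decreasing):
  μ^(1)=3; μ^(2)=-5/2

((0, 0, 1, 4); (3, 3, 0, 0))


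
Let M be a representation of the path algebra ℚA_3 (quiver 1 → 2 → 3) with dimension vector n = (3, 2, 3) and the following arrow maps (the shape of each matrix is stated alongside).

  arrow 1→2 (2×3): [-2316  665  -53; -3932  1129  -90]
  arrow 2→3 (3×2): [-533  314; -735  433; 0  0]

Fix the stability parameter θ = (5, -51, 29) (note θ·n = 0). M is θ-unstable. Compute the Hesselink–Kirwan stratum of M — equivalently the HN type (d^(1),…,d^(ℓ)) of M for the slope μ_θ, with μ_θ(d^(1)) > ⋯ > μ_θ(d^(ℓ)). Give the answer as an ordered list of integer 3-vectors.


Interval decomposition of M: I[1,1], I[1,3]^2, I[3,3].
HN type (ℓ=3): μ^(1)=29; μ^(2)=5; μ^(3)=-23

((0, 0, 3); (1, 0, 0); (2, 2, 0))


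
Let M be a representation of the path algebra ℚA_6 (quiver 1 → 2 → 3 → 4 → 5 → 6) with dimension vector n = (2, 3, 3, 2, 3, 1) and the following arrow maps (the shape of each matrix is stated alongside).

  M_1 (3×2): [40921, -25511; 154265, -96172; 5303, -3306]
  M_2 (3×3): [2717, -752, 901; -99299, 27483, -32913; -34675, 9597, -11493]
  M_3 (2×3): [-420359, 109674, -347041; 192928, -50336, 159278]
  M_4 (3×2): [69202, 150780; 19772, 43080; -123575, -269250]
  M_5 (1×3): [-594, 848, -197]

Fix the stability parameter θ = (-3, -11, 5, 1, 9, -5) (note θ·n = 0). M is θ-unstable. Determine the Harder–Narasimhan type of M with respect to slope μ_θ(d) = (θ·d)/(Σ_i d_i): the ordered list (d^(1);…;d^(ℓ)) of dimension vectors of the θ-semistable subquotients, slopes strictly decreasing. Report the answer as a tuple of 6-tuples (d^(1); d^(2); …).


Via rank(M_{q-1}∘⋯∘M_p): M ≅ I[1,4], I[1,6], I[2,2], I[3,3], I[5,5]^2.
μ_θ-semistable layers: μ^(1)=9; μ^(2)=5; μ^(3)=3; μ^(4)=5/2; μ^(5)=-7; μ^(6)=-11

((0, 0, 0, 0, 2, 0); (0, 0, 1, 0, 0, 0); (0, 0, 1, 1, 0, 0); (0, 0, 1, 1, 1, 1); (2, 2, 0, 0, 0, 0); (0, 1, 0, 0, 0, 0))


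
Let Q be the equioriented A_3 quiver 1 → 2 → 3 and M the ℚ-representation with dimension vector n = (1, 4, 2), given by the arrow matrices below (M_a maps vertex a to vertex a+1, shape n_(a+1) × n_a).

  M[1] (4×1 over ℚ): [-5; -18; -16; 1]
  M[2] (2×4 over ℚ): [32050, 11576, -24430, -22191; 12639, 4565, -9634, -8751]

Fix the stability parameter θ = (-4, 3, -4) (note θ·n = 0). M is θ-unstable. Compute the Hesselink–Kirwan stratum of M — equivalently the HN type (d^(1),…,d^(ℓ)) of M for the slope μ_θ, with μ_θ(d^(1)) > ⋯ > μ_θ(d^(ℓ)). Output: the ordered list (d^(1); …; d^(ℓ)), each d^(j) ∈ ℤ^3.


Via rank(M_{q-1}∘⋯∘M_p): M ≅ I[1,3], I[2,2]^2, I[2,3].
μ_θ-semistable layers: μ^(1)=3; μ^(2)=-1/2; μ^(3)=-4

((0, 2, 0); (0, 2, 2); (1, 0, 0))


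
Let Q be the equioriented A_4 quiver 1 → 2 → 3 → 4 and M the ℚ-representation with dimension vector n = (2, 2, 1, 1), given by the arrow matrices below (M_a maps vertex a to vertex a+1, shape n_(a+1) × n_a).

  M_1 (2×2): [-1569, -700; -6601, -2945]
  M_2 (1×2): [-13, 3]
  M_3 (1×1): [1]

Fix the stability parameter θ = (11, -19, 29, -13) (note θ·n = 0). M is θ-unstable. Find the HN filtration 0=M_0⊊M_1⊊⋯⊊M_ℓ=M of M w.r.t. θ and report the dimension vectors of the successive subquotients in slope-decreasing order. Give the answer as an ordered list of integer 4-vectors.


Interval decomposition of M: I[1,2], I[1,4].
HN type (ℓ=2): μ^(1)=8; μ^(2)=-4

((0, 0, 1, 1); (2, 2, 0, 0))


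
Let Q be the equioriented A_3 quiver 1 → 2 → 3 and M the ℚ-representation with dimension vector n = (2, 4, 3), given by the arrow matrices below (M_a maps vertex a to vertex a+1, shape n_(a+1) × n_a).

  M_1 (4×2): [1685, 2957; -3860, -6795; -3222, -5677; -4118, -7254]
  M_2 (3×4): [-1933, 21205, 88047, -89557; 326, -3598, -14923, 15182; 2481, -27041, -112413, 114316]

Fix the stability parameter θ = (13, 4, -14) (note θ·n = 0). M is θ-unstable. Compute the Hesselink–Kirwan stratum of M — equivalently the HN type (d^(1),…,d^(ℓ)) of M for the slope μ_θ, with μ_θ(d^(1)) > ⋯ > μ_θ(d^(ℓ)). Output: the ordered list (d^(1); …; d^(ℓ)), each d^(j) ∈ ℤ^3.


Barcode: M ≅ I[1,3]^2, I[2,2], I[2,3]. HN layers by μ_θ (3 steps, strictly decreasing):
  μ^(1)=4; μ^(2)=1; μ^(3)=-5

((0, 1, 0); (2, 2, 2); (0, 1, 1))


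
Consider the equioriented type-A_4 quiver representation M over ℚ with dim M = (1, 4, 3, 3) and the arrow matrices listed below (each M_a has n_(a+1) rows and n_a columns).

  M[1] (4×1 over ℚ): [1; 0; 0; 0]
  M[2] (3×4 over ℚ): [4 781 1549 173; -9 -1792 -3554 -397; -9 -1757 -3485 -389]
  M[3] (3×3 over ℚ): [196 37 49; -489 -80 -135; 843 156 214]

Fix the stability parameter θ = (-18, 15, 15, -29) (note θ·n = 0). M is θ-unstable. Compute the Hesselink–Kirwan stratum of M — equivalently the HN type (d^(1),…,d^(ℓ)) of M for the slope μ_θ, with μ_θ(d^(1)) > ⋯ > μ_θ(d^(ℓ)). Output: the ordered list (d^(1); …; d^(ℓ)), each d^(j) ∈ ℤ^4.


Interval decomposition of M: I[1,4], I[2,2], I[2,4]^2.
HN type (ℓ=3): μ^(1)=15; μ^(2)=1/3; μ^(3)=-18

((0, 1, 0, 0); (0, 3, 3, 3); (1, 0, 0, 0))


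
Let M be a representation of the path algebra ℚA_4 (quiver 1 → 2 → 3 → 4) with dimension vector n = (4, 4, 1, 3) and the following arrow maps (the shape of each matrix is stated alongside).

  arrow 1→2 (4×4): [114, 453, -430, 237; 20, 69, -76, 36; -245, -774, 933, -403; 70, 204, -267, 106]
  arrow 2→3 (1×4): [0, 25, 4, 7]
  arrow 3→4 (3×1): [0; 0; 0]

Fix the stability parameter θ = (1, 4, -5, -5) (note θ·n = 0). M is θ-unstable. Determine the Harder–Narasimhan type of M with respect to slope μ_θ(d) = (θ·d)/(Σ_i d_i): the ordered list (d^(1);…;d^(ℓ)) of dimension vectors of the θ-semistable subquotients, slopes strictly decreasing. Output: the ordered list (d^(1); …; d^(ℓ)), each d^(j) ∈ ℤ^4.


Barcode: M ≅ I[1,2]^3, I[1,3], I[4,4]^3. HN layers by μ_θ (4 steps, strictly decreasing):
  μ^(1)=4; μ^(2)=1; μ^(3)=0; μ^(4)=-5

((0, 3, 0, 0); (3, 0, 0, 0); (1, 1, 1, 0); (0, 0, 0, 3))


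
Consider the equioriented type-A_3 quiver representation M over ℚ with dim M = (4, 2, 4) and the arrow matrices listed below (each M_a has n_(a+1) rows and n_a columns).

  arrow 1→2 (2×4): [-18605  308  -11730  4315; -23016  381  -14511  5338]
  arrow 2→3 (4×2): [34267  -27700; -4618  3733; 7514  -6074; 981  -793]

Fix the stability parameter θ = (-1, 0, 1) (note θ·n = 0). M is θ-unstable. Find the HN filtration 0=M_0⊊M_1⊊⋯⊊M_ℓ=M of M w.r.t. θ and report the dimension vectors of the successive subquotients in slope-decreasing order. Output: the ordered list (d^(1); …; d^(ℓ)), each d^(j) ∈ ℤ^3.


Barcode: M ≅ I[1,1]^2, I[1,3]^2, I[3,3]^2. HN layers by μ_θ (3 steps, strictly decreasing):
  μ^(1)=1; μ^(2)=0; μ^(3)=-1

((0, 0, 4); (0, 2, 0); (4, 0, 0))


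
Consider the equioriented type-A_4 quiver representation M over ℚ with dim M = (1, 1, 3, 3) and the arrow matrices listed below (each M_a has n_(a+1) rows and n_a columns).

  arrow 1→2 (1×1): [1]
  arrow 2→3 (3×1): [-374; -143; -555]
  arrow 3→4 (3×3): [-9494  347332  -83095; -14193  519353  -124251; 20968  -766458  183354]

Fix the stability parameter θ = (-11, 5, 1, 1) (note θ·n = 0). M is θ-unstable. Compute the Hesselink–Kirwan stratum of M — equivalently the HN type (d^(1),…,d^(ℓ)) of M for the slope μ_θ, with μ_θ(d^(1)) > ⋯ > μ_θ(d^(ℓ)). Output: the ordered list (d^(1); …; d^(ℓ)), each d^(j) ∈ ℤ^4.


Barcode: M ≅ I[1,4], I[3,4]^2. HN layers by μ_θ (3 steps, strictly decreasing):
  μ^(1)=7/3; μ^(2)=1; μ^(3)=-11

((0, 1, 1, 1); (0, 0, 2, 2); (1, 0, 0, 0))


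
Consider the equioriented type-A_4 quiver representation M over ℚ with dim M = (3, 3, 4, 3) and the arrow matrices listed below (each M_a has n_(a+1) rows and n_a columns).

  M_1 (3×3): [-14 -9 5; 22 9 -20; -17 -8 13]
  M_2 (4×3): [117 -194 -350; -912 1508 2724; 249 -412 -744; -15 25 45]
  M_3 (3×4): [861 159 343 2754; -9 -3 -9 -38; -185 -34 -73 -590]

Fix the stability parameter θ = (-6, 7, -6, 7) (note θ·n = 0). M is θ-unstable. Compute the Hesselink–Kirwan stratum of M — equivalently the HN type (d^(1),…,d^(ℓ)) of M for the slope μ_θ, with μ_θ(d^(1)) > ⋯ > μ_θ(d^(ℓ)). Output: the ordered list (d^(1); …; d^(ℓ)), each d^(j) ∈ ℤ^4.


Via rank(M_{q-1}∘⋯∘M_p): M ≅ I[1,2], I[1,4]^2, I[3,3], I[3,4].
μ_θ-semistable layers: μ^(1)=7; μ^(2)=1/2; μ^(3)=-6

((0, 1, 0, 3); (0, 2, 2, 0); (3, 0, 2, 0))


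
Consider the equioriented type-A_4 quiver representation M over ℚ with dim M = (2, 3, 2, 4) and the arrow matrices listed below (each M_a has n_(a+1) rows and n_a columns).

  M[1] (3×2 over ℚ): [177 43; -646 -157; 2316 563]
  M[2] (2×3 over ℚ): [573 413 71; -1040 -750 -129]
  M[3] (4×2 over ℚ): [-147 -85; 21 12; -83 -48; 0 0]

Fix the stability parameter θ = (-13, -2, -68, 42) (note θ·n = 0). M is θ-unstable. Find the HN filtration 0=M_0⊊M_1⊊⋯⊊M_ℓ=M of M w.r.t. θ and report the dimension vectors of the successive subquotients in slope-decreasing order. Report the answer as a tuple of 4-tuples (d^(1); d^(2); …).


Via rank(M_{q-1}∘⋯∘M_p): M ≅ I[1,4]^2, I[2,2], I[4,4]^2.
μ_θ-semistable layers: μ^(1)=42; μ^(2)=-2; μ^(3)=-83/3

((0, 0, 0, 4); (0, 1, 0, 0); (2, 2, 2, 0))


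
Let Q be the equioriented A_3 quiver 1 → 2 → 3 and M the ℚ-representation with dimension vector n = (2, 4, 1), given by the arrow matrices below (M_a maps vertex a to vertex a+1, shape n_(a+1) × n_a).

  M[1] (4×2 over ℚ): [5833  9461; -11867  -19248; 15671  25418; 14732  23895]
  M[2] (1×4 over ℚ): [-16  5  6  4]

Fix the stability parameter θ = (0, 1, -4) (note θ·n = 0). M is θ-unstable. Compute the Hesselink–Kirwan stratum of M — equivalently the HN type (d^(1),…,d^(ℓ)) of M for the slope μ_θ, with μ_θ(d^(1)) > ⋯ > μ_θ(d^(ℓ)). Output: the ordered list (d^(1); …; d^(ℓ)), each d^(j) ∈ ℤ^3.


Via rank(M_{q-1}∘⋯∘M_p): M ≅ I[1,2], I[1,3], I[2,2]^2.
μ_θ-semistable layers: μ^(1)=1; μ^(2)=0; μ^(3)=-1

((0, 3, 0); (1, 0, 0); (1, 1, 1))


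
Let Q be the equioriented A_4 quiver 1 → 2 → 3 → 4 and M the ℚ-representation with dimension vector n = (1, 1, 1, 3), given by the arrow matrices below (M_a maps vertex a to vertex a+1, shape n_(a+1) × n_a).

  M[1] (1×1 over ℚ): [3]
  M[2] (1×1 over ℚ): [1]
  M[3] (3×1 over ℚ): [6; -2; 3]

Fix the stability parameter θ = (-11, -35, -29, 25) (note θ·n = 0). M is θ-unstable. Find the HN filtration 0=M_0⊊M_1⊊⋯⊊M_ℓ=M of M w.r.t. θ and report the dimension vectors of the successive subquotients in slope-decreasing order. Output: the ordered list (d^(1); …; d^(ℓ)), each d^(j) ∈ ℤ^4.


Barcode: M ≅ I[1,4], I[4,4]^2. HN layers by μ_θ (2 steps, strictly decreasing):
  μ^(1)=25; μ^(2)=-25

((0, 0, 0, 3); (1, 1, 1, 0))


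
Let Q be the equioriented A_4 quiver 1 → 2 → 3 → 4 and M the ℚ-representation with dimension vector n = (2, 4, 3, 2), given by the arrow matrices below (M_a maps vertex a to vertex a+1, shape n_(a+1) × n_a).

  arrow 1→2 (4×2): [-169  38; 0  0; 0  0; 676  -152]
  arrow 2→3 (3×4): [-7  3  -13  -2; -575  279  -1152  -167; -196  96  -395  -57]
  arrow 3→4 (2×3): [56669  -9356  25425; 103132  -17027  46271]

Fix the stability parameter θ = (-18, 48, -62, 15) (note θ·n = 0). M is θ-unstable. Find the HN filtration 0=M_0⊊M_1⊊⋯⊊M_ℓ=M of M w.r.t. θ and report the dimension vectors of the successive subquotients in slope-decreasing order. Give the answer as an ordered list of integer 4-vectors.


Via rank(M_{q-1}∘⋯∘M_p): M ≅ I[1,1], I[1,4], I[2,2]^2, I[2,4], I[3,3].
μ_θ-semistable layers: μ^(1)=48; μ^(2)=15; μ^(3)=-7; μ^(4)=-18; μ^(5)=-62

((0, 2, 0, 0); (0, 0, 0, 2); (0, 2, 2, 0); (2, 0, 0, 0); (0, 0, 1, 0))


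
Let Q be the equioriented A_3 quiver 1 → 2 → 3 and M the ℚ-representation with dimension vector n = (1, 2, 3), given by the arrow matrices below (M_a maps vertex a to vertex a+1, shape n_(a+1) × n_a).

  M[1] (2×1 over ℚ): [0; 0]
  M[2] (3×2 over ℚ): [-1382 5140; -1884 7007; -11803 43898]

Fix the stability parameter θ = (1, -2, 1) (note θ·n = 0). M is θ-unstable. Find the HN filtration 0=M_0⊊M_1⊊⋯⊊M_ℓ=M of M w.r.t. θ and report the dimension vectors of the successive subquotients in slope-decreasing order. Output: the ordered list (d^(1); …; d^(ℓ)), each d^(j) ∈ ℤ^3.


Barcode: M ≅ I[1,1], I[2,3]^2, I[3,3]. HN layers by μ_θ (2 steps, strictly decreasing):
  μ^(1)=1; μ^(2)=-2

((1, 0, 3); (0, 2, 0))


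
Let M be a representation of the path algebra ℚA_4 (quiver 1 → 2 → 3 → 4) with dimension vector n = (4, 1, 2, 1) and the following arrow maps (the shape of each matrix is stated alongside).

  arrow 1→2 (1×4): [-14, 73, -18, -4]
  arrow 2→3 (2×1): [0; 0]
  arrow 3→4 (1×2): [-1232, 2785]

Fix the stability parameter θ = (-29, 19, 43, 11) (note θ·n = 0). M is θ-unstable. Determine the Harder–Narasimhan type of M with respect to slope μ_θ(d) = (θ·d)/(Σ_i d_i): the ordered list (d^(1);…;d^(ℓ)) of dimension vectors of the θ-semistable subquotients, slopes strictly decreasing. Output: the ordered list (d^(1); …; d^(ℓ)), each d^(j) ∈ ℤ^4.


Via rank(M_{q-1}∘⋯∘M_p): M ≅ I[1,1]^3, I[1,2], I[3,3], I[3,4].
μ_θ-semistable layers: μ^(1)=43; μ^(2)=27; μ^(3)=19; μ^(4)=-29

((0, 0, 1, 0); (0, 0, 1, 1); (0, 1, 0, 0); (4, 0, 0, 0))


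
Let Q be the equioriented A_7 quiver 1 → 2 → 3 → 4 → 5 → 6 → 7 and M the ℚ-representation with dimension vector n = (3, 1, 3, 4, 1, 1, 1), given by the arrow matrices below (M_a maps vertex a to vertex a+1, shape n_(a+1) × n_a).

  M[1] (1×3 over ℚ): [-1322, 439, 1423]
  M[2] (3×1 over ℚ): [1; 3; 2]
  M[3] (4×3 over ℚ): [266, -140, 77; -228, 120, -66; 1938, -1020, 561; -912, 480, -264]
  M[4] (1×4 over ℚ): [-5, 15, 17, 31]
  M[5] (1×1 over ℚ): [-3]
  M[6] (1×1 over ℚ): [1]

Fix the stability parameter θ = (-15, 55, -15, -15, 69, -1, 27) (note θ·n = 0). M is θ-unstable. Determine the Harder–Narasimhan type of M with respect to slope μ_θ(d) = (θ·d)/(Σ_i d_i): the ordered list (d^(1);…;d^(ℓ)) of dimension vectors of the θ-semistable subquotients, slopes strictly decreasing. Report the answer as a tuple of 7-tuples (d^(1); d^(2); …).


Barcode: M ≅ I[1,1]^2, I[1,3], I[3,3], I[3,7], I[4,4]^3. HN layers by μ_θ (3 steps, strictly decreasing):
  μ^(1)=95/3; μ^(2)=20; μ^(3)=-15

((0, 0, 0, 0, 1, 1, 1); (0, 1, 1, 0, 0, 0, 0); (3, 0, 2, 4, 0, 0, 0))


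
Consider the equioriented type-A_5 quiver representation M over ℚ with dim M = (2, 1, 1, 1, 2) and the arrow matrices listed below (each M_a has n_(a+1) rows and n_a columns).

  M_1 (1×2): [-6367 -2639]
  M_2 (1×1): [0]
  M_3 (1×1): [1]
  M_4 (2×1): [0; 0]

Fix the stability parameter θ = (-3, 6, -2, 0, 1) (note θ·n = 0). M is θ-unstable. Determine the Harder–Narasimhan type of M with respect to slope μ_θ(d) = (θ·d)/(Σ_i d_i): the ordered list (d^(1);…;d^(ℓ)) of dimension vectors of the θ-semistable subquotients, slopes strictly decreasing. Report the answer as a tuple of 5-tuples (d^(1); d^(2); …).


Via rank(M_{q-1}∘⋯∘M_p): M ≅ I[1,1], I[1,2], I[3,4], I[5,5]^2.
μ_θ-semistable layers: μ^(1)=6; μ^(2)=1; μ^(3)=0; μ^(4)=-2; μ^(5)=-3

((0, 1, 0, 0, 0); (0, 0, 0, 0, 2); (0, 0, 0, 1, 0); (0, 0, 1, 0, 0); (2, 0, 0, 0, 0))


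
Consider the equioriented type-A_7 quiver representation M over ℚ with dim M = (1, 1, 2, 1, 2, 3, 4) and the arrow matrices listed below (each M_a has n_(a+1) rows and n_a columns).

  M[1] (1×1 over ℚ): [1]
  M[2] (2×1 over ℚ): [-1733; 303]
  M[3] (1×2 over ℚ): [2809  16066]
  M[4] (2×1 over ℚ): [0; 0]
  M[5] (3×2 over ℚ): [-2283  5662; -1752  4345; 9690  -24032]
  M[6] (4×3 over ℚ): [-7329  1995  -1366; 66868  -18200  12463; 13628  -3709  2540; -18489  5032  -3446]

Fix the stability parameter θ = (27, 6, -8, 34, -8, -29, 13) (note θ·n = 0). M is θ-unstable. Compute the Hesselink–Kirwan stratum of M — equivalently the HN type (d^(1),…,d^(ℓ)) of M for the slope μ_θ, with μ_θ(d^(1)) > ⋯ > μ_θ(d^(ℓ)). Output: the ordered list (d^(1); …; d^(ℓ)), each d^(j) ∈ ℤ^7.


Via rank(M_{q-1}∘⋯∘M_p): M ≅ I[1,4], I[3,3], I[5,7]^2, I[6,7], I[7,7].
μ_θ-semistable layers: μ^(1)=34; μ^(2)=13; μ^(3)=25/3; μ^(4)=-8; μ^(5)=-37/2; μ^(6)=-29

((0, 0, 0, 1, 0, 0, 0); (0, 0, 0, 0, 0, 0, 4); (1, 1, 1, 0, 0, 0, 0); (0, 0, 1, 0, 0, 0, 0); (0, 0, 0, 0, 2, 2, 0); (0, 0, 0, 0, 0, 1, 0))


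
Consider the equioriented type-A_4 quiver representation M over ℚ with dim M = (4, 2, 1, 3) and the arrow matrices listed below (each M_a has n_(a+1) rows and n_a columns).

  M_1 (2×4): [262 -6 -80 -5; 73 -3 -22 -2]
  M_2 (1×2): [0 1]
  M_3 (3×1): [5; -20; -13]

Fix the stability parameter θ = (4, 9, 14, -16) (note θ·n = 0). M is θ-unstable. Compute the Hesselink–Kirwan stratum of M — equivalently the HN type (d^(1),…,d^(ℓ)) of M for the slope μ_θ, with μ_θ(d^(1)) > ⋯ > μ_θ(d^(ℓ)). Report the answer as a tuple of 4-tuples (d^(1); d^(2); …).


Interval decomposition of M: I[1,1]^2, I[1,2], I[1,4], I[4,4]^2.
HN type (ℓ=4): μ^(1)=9; μ^(2)=4; μ^(3)=11/4; μ^(4)=-16

((0, 1, 0, 0); (3, 0, 0, 0); (1, 1, 1, 1); (0, 0, 0, 2))


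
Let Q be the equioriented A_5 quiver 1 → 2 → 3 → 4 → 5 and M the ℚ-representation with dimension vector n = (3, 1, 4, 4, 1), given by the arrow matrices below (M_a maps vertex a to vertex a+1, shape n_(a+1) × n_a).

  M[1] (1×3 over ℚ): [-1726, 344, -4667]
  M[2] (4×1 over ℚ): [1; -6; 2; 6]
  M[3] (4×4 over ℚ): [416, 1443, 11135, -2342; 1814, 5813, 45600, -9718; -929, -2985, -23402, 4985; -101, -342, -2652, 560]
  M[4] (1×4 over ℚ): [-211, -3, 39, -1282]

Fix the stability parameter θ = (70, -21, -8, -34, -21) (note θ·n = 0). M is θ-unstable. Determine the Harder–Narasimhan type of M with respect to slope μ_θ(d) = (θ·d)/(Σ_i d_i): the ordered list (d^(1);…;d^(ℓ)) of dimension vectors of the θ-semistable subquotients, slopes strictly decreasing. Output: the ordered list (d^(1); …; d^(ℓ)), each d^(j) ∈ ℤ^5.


Interval decomposition of M: I[1,1]^2, I[1,5], I[3,4]^3.
HN type (ℓ=3): μ^(1)=70; μ^(2)=-14/5; μ^(3)=-21

((2, 0, 0, 0, 0); (1, 1, 1, 1, 1); (0, 0, 3, 3, 0))


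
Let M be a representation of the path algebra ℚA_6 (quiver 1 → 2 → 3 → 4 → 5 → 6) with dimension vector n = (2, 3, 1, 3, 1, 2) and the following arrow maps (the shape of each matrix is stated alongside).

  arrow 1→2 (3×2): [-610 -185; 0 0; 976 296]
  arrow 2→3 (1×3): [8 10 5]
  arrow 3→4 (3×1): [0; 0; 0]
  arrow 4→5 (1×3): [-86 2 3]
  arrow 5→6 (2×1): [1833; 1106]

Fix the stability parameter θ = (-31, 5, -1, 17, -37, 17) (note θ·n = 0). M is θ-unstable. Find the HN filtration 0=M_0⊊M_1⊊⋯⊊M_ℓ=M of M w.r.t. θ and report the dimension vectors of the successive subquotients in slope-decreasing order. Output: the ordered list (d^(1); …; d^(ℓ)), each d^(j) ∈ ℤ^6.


Interval decomposition of M: I[1,1], I[1,2], I[2,2], I[2,3], I[4,4]^2, I[4,6], I[6,6].
HN type (ℓ=5): μ^(1)=17; μ^(2)=5; μ^(3)=2; μ^(4)=-10; μ^(5)=-31

((0, 0, 0, 2, 0, 2); (0, 2, 0, 0, 0, 0); (0, 1, 1, 0, 0, 0); (0, 0, 0, 1, 1, 0); (2, 0, 0, 0, 0, 0))


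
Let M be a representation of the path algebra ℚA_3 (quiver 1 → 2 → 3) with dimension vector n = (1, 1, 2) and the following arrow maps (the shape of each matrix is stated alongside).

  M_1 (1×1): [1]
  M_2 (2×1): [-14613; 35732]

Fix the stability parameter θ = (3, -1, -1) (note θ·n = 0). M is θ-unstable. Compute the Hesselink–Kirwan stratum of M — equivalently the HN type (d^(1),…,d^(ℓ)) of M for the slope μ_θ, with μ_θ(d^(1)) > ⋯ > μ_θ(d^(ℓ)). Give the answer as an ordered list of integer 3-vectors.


Via rank(M_{q-1}∘⋯∘M_p): M ≅ I[1,3], I[3,3].
μ_θ-semistable layers: μ^(1)=1/3; μ^(2)=-1

((1, 1, 1); (0, 0, 1))


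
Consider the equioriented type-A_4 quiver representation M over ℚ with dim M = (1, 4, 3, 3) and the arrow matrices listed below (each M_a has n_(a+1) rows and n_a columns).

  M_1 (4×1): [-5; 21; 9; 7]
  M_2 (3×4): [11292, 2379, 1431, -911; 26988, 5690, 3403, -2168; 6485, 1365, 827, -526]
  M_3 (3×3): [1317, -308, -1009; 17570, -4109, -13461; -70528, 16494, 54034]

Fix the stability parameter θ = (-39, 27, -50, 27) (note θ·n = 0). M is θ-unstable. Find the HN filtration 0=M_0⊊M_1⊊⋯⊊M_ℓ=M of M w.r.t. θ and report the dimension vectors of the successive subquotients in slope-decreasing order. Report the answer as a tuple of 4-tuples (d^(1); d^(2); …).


Barcode: M ≅ I[1,3], I[2,2], I[2,4]^2, I[4,4]. HN layers by μ_θ (3 steps, strictly decreasing):
  μ^(1)=27; μ^(2)=-23/2; μ^(3)=-39

((0, 1, 0, 3); (0, 3, 3, 0); (1, 0, 0, 0))


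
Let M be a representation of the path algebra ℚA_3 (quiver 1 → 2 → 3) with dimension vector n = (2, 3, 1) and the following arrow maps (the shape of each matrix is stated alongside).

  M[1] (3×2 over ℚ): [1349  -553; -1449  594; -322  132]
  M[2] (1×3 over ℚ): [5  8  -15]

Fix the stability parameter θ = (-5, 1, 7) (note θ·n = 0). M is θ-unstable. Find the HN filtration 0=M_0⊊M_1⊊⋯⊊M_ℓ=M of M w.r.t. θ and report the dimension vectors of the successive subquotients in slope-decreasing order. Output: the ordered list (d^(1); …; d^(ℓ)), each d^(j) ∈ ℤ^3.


Interval decomposition of M: I[1,2], I[1,3], I[2,2].
HN type (ℓ=3): μ^(1)=7; μ^(2)=1; μ^(3)=-5

((0, 0, 1); (0, 3, 0); (2, 0, 0))


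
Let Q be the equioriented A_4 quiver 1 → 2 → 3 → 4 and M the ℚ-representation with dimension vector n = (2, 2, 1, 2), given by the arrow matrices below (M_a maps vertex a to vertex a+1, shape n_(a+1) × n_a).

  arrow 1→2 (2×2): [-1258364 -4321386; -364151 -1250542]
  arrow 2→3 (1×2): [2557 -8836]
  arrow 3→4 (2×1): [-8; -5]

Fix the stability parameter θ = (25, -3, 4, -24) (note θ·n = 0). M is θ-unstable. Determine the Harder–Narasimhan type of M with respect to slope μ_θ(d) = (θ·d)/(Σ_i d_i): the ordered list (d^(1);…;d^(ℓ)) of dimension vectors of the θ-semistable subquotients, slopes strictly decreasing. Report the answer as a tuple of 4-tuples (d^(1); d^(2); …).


Barcode: M ≅ I[1,2], I[1,4], I[4,4]. HN layers by μ_θ (3 steps, strictly decreasing):
  μ^(1)=11; μ^(2)=1/2; μ^(3)=-24

((1, 1, 0, 0); (1, 1, 1, 1); (0, 0, 0, 1))


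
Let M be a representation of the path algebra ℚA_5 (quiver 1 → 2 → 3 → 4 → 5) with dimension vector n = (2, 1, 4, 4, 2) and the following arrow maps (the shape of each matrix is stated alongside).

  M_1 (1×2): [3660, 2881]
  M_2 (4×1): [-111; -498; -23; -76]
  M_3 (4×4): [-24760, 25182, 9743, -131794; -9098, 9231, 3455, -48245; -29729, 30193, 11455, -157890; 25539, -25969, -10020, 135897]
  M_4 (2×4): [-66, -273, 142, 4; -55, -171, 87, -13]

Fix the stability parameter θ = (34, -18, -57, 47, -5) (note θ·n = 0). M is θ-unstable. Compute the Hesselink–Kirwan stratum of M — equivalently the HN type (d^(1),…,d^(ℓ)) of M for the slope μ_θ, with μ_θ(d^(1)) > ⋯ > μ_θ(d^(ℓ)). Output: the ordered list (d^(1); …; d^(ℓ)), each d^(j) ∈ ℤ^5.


Via rank(M_{q-1}∘⋯∘M_p): M ≅ I[1,1], I[1,5], I[3,4]^2, I[3,5].
μ_θ-semistable layers: μ^(1)=47; μ^(2)=34; μ^(3)=21; μ^(4)=-41/3; μ^(5)=-57

((0, 0, 0, 2, 0); (1, 0, 0, 0, 0); (0, 0, 0, 2, 2); (1, 1, 1, 0, 0); (0, 0, 3, 0, 0))


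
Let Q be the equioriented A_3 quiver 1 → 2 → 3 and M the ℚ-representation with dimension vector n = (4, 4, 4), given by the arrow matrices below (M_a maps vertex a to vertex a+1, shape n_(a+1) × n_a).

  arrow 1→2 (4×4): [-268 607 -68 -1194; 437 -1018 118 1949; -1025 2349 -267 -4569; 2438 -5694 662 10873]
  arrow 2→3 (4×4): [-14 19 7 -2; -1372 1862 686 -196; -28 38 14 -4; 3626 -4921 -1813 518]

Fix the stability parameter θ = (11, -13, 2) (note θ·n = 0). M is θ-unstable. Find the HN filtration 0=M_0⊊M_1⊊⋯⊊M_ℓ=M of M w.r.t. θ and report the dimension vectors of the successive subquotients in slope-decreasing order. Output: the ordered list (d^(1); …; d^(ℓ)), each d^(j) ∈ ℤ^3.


Interval decomposition of M: I[1,2]^3, I[1,3], I[3,3]^3.
HN type (ℓ=2): μ^(1)=2; μ^(2)=-1

((0, 0, 4); (4, 4, 0))


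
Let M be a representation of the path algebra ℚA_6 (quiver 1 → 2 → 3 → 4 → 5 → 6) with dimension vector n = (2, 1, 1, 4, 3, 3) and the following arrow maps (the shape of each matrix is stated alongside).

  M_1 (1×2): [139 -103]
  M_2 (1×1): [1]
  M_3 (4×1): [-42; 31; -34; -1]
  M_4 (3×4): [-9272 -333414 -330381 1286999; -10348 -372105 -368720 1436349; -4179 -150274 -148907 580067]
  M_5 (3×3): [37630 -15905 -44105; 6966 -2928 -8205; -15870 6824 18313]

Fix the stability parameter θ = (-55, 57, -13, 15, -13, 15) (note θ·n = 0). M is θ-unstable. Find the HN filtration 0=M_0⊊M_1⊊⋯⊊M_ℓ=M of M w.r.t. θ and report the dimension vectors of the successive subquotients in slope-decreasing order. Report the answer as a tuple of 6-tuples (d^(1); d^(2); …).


Barcode: M ≅ I[1,1], I[1,6], I[4,4], I[4,5], I[4,6], I[6,6]. HN layers by μ_θ (4 steps, strictly decreasing):
  μ^(1)=15; μ^(2)=23/2; μ^(3)=1; μ^(4)=-55

((0, 0, 0, 1, 0, 3); (0, 1, 1, 1, 1, 0); (0, 0, 0, 2, 2, 0); (2, 0, 0, 0, 0, 0))


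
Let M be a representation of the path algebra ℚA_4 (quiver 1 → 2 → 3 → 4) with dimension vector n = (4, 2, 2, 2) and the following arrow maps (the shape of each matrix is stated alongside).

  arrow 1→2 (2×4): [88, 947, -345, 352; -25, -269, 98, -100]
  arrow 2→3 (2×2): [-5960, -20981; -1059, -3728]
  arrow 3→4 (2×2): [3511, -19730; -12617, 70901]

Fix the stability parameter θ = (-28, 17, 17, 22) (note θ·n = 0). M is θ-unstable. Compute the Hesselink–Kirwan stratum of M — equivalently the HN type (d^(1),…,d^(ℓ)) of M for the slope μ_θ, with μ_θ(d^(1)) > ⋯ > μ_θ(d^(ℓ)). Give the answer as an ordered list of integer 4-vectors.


Via rank(M_{q-1}∘⋯∘M_p): M ≅ I[1,1]^2, I[1,4]^2.
μ_θ-semistable layers: μ^(1)=22; μ^(2)=17; μ^(3)=-28

((0, 0, 0, 2); (0, 2, 2, 0); (4, 0, 0, 0))


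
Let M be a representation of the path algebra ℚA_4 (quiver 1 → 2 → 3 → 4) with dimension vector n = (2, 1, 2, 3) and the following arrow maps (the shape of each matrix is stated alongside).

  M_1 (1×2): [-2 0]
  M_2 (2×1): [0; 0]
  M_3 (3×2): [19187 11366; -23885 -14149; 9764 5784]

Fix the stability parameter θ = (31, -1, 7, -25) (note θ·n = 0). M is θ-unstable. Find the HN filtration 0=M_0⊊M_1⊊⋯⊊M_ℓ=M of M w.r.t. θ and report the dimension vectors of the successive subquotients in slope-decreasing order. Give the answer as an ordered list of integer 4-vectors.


Via rank(M_{q-1}∘⋯∘M_p): M ≅ I[1,1], I[1,2], I[3,4]^2, I[4,4].
μ_θ-semistable layers: μ^(1)=31; μ^(2)=15; μ^(3)=-9; μ^(4)=-25

((1, 0, 0, 0); (1, 1, 0, 0); (0, 0, 2, 2); (0, 0, 0, 1))


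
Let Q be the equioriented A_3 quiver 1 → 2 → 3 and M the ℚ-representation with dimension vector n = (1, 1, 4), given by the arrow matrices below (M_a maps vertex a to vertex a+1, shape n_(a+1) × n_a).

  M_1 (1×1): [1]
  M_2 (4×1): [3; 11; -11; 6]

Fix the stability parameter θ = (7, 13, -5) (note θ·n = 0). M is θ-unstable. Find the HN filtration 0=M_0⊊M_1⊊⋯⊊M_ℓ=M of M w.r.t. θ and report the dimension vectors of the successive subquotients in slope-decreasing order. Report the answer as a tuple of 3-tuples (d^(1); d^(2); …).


Interval decomposition of M: I[1,3], I[3,3]^3.
HN type (ℓ=2): μ^(1)=5; μ^(2)=-5

((1, 1, 1); (0, 0, 3))


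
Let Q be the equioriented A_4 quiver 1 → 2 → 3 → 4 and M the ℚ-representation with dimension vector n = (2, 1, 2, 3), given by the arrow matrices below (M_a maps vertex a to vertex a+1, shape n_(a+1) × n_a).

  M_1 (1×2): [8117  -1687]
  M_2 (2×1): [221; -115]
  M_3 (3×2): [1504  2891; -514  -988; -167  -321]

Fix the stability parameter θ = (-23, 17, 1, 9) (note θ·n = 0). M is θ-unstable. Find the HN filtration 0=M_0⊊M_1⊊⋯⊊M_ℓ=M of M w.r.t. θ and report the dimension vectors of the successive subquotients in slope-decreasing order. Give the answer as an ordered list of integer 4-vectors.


Interval decomposition of M: I[1,1], I[1,4], I[3,4], I[4,4].
HN type (ℓ=3): μ^(1)=9; μ^(2)=1; μ^(3)=-23

((0, 1, 1, 3); (0, 0, 1, 0); (2, 0, 0, 0))


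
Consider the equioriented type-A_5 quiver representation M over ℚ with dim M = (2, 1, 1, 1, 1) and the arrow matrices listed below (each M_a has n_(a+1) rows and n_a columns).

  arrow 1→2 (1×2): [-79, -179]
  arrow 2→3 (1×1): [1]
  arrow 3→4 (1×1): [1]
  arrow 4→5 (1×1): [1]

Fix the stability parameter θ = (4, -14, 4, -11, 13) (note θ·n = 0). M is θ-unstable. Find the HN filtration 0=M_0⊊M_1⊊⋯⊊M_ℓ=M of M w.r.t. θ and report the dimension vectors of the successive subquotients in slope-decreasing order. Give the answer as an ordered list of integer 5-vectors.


Interval decomposition of M: I[1,1], I[1,5].
HN type (ℓ=4): μ^(1)=13; μ^(2)=4; μ^(3)=-7/2; μ^(4)=-5

((0, 0, 0, 0, 1); (1, 0, 0, 0, 0); (0, 0, 1, 1, 0); (1, 1, 0, 0, 0))


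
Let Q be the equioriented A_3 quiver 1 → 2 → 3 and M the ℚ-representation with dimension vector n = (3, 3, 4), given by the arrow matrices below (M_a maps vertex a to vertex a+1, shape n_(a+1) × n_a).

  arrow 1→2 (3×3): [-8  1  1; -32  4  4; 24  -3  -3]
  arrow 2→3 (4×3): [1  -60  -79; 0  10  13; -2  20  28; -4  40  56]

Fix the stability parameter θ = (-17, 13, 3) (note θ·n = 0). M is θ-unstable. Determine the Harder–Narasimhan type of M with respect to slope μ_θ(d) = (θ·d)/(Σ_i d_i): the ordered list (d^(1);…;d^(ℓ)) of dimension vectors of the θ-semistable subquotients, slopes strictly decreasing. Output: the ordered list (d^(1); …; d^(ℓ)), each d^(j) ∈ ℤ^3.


Barcode: M ≅ I[1,1]^2, I[1,3], I[2,2], I[2,3], I[3,3]^2. HN layers by μ_θ (4 steps, strictly decreasing):
  μ^(1)=13; μ^(2)=8; μ^(3)=3; μ^(4)=-17

((0, 1, 0); (0, 2, 2); (0, 0, 2); (3, 0, 0))


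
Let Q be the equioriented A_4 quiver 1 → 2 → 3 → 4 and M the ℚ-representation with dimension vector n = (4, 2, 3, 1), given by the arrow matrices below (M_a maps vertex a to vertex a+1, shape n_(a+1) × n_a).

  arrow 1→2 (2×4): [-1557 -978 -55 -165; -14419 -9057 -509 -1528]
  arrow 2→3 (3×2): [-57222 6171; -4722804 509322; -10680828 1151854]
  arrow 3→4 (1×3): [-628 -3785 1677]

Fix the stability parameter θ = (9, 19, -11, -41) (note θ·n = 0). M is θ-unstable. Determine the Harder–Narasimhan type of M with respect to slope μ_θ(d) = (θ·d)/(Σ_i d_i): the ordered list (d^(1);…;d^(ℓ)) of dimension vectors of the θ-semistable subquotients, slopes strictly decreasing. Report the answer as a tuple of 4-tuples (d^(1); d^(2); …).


Barcode: M ≅ I[1,1]^2, I[1,2], I[1,3], I[3,3], I[3,4]. HN layers by μ_θ (5 steps, strictly decreasing):
  μ^(1)=19; μ^(2)=9; μ^(3)=17/3; μ^(4)=-11; μ^(5)=-26

((0, 1, 0, 0); (3, 0, 0, 0); (1, 1, 1, 0); (0, 0, 1, 0); (0, 0, 1, 1))


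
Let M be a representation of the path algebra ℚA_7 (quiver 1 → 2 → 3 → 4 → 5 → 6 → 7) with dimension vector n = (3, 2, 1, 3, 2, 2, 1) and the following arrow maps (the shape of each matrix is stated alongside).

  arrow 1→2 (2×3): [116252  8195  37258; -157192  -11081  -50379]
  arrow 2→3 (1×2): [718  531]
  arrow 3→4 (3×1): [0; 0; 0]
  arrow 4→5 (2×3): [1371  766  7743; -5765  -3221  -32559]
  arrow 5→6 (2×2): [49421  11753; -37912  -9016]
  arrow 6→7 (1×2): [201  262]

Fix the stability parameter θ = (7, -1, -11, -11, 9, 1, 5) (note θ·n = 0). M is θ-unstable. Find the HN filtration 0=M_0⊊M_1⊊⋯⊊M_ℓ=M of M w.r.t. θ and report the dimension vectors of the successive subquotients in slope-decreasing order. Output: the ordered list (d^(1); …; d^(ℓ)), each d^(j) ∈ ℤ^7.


Interval decomposition of M: I[1,1], I[1,2], I[1,3], I[4,4], I[4,5], I[4,7], I[6,6].
HN type (ℓ=7): μ^(1)=9; μ^(2)=7; μ^(3)=5; μ^(4)=3; μ^(5)=1; μ^(6)=-5/3; μ^(7)=-11

((0, 0, 0, 0, 1, 0, 0); (1, 0, 0, 0, 0, 0, 0); (0, 0, 0, 0, 1, 1, 1); (1, 1, 0, 0, 0, 0, 0); (0, 0, 0, 0, 0, 1, 0); (1, 1, 1, 0, 0, 0, 0); (0, 0, 0, 3, 0, 0, 0))


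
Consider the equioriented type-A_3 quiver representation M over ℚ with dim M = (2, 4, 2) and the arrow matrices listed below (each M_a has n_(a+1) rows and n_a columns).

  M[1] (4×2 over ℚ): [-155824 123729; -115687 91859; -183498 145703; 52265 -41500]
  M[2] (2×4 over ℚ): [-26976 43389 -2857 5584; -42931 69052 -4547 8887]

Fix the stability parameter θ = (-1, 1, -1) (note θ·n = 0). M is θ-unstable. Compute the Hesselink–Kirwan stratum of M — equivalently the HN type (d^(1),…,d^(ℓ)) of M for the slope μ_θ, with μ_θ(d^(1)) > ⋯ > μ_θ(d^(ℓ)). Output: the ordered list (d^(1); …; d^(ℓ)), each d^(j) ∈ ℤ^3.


Barcode: M ≅ I[1,2], I[1,3], I[2,2], I[2,3]. HN layers by μ_θ (3 steps, strictly decreasing):
  μ^(1)=1; μ^(2)=0; μ^(3)=-1

((0, 2, 0); (0, 2, 2); (2, 0, 0))


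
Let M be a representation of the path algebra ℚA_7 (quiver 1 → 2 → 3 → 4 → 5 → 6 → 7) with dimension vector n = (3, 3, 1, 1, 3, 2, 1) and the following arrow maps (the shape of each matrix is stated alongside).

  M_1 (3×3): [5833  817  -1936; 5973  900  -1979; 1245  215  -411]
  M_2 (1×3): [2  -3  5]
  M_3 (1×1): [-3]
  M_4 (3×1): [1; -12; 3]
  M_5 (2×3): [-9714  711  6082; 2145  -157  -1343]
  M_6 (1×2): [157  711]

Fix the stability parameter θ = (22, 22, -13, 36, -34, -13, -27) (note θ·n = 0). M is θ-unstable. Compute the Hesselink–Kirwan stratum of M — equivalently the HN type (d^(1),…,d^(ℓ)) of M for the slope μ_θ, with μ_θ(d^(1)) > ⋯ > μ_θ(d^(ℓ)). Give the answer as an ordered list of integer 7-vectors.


Interval decomposition of M: I[1,2]^2, I[1,5], I[5,6], I[5,7].
HN type (ℓ=5): μ^(1)=22; μ^(2)=33/5; μ^(3)=-13; μ^(4)=-20; μ^(5)=-34

((2, 2, 0, 0, 0, 0, 0); (1, 1, 1, 1, 1, 0, 0); (0, 0, 0, 0, 0, 1, 0); (0, 0, 0, 0, 0, 1, 1); (0, 0, 0, 0, 2, 0, 0))


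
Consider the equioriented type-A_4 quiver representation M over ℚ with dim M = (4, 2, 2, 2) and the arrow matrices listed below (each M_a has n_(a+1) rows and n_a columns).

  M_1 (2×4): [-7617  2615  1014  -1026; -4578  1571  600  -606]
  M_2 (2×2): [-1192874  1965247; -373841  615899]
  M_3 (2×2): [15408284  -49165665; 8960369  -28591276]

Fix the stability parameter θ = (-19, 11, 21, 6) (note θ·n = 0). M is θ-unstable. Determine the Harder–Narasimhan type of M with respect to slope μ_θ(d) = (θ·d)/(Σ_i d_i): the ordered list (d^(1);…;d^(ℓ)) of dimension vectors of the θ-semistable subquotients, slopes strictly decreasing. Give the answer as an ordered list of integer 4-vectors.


Via rank(M_{q-1}∘⋯∘M_p): M ≅ I[1,1]^2, I[1,4]^2.
μ_θ-semistable layers: μ^(1)=27/2; μ^(2)=11; μ^(3)=-19

((0, 0, 2, 2); (0, 2, 0, 0); (4, 0, 0, 0))
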